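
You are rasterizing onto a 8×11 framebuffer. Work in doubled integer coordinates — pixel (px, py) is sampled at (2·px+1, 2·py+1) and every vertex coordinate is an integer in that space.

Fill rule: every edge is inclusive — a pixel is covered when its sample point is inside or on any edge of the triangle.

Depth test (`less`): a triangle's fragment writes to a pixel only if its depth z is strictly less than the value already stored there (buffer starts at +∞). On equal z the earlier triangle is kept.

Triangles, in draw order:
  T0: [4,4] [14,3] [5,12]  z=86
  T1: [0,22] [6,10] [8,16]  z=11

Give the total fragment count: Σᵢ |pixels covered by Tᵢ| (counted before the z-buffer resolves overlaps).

T0:
  2·area = 81
  edge (4, 4)→(14, 3): d=(10,-1) inclusive
  edge (14, 3)→(5, 12): d=(-9,9) inclusive
  edge (5, 12)→(4, 4): d=(-1,-8) inclusive
    (2,2)@(5, 5): e=[11,63,7] → #
    (3,2)@(7, 5): e=[13,45,23] → #
    (4,2)@(9, 5): e=[15,27,39] → #
    (5,2)@(11, 5): e=[17,9,55] → #
    (6,2)@(13, 5): e=[19,-9,71] → ·
    (2,3)@(5, 7): e=[31,45,5] → #
    (5,3)@(11, 7): e=[37,-9,53] → ·
    (2,4)@(5, 9): e=[51,27,3] → #
    (4,4)@(9, 9): e=[55,-9,35] → ·
    (2,5)@(5, 11): e=[71,9,1] → #
    (3,5)@(7, 11): e=[73,-9,17] → ·
    (2,6)@(5, 13): e=[91,-9,-1] → ·
  covered (10 px):
    · · · · · · · ·
    · · · · · · · ·
    · · # # # # · ·
    · · # # # · · ·
    · · # # · · · ·
    · · # · · · · ·
    · · · · · · · ·
    · · · · · · · ·
    · · · · · · · ·
    · · · · · · · ·
    · · · · · · · ·
T1:
  2·area = 60
  edge (0, 22)→(6, 10): d=(6,-12) inclusive
  edge (6, 10)→(8, 16): d=(2,6) inclusive
  edge (8, 16)→(0, 22): d=(-8,6) inclusive
    (1,0)@(3, 1): e=[-90,0,150] → ·  [on edge]
    (2,3)@(5, 7): e=[-30,0,90] → ·  [on edge]
    (2,6)@(5, 13): e=[6,12,42] → #
    (3,6)@(7, 13): e=[30,0,30] → #  [on edge]
    (4,6)@(9, 13): e=[54,-12,18] → ·
    (2,7)@(5, 15): e=[18,16,26] → #
    (4,7)@(9, 15): e=[66,-8,2] → ·
    (1,8)@(3, 17): e=[6,32,22] → #
    (3,8)@(7, 17): e=[54,8,-2] → ·
    (1,9)@(3, 19): e=[18,36,6] → #
    (2,9)@(5, 19): e=[42,24,-6] → ·
    (4,9)@(9, 19): e=[90,0,-30] → ·  [on edge]
  covered (8 px):
    · · · · · · · ·
    · · · · · · · ·
    · · · · · · · ·
    · · · · · · · ·
    · · · · · · · ·
    · · · · · · · ·
    · · # # · · · ·
    · · # # · · · ·
    · # # · · · · ·
    · # · · · · · ·
    # · · · · · · ·

Answer: 18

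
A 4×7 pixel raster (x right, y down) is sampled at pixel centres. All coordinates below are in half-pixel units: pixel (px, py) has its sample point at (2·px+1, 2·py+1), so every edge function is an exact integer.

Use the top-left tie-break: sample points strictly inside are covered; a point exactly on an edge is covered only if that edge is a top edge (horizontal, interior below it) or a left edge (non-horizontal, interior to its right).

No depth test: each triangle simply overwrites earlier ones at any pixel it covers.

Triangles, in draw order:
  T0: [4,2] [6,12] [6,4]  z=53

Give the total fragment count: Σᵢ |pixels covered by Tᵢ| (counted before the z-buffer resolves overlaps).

T0:
  2·area = 16  (B↔C swapped to make it positive)
  edge (4, 2)→(6, 4): d=(2,2) right/bottom  bias=-1
  edge (6, 4)→(6, 12): d=(0,8) right/bottom  bias=-1
  edge (6, 12)→(4, 2): d=(-2,-10) top-left  bias=+0
    (1,0)@(3, 1): e=[0,24,-8] → .  [on edge]
    (2,1)@(5, 3): e=[0,8,8] → .  [on edge]
    (2,2)@(5, 5): e=[4,8,4] → X
    (3,2)@(7, 5): e=[0,-8,24] → .  [on edge]
    (2,3)@(5, 7): e=[8,8,0] → X  [on edge]
    (3,3)@(7, 7): e=[4,-8,20] → .
    (2,4)@(5, 9): e=[12,8,-4] → .
  covered (2 px):
    . . . .
    . . . .
    . . X .
    . . X .
    . . . .
    . . . .
    . . . .

Result: 2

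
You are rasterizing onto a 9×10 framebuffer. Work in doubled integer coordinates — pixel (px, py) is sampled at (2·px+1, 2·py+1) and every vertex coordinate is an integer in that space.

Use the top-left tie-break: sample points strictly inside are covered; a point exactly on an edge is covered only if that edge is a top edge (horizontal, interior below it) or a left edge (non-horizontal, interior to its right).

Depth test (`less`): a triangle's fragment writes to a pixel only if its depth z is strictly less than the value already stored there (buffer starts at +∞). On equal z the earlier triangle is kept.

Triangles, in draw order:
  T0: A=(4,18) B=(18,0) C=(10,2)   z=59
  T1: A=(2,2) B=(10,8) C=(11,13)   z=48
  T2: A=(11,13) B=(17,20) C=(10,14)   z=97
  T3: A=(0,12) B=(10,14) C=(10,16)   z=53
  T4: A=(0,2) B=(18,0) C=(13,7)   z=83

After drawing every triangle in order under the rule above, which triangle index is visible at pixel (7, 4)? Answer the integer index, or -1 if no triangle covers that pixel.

T0:
  2·area = 116  (B↔C swapped to make it positive)
  edge (4, 18)→(10, 2): d=(6,-16) top-left  bias=+0
  edge (10, 2)→(18, 0): d=(8,-2) top-left  bias=+0
  edge (18, 0)→(4, 18): d=(-14,18) right/bottom  bias=-1
    (7,0)@(15, 1): e=[74,2,40] → X
    (8,0)@(17, 1): e=[106,6,4] → X
    (5,1)@(11, 3): e=[22,10,84] → X
    (6,1)@(13, 3): e=[54,14,48] → X
    (8,1)@(17, 3): e=[118,22,-24] → .
    (4,2)@(9, 5): e=[2,22,92] → X
    (7,2)@(15, 5): e=[98,34,-16] → .
    (4,3)@(9, 7): e=[14,38,64] → X
    (6,3)@(13, 7): e=[78,46,-8] → .
    (4,4)@(9, 9): e=[26,54,36] → X
    (5,4)@(11, 9): e=[58,58,0] → .  [on edge]
    (3,5)@(7, 11): e=[6,66,44] → X
  covered (14 px):
    . . . . . . . X X
    . . . . . X X X .
    . . . . X X X . .
    . . . . X X . . .
    . . . . X . . . .
    . . . X X . . . .
    . . . X . . . . .
    . . . . . . . . .
    . . . . . . . . .
    . . . . . . . . .
T1:
  2·area = 34
  edge (2, 2)→(10, 8): d=(8,6) right/bottom  bias=-1
  edge (10, 8)→(11, 13): d=(1,5) right/bottom  bias=-1
  edge (11, 13)→(2, 2): d=(-9,-11) top-left  bias=+0
    (1,1)@(3, 3): e=[2,30,2] → X
    (2,1)@(5, 3): e=[-10,20,24] → .
    (4,1)@(9, 3): e=[-34,0,68] → .  [on edge]
    (1,2)@(3, 5): e=[18,32,-16] → .
    (2,2)@(5, 5): e=[6,22,6] → X
    (3,2)@(7, 5): e=[-6,12,28] → .
    (2,3)@(5, 7): e=[22,24,-12] → .
    (3,3)@(7, 7): e=[10,14,10] → X
    (4,3)@(9, 7): e=[-2,4,32] → .
    (3,4)@(7, 9): e=[26,16,-8] → .
    (4,4)@(9, 9): e=[14,6,14] → X
    (5,4)@(11, 9): e=[2,-4,36] → .
    (5,6)@(11, 13): e=[34,0,0] → .  [on edge]
  covered (4 px):
    . . . . . . . . .
    . X . . . . . . .
    . . X . . . . . .
    . . . X . . . . .
    . . . . X . . . .
    . . . . . . . . .
    . . . . . . . . .
    . . . . . . . . .
    . . . . . . . . .
    . . . . . . . . .
T2:
  2·area = 13
  edge (11, 13)→(17, 20): d=(6,7) right/bottom  bias=-1
  edge (17, 20)→(10, 14): d=(-7,-6) top-left  bias=+0
  edge (10, 14)→(11, 13): d=(1,-1) top-left  bias=+0
    (8,3)@(17, 7): e=[-78,91,0] → .  [on edge]
    (7,4)@(15, 9): e=[-52,65,0] → .  [on edge]
    (6,5)@(13, 11): e=[-26,39,0] → .  [on edge]
    (5,6)@(11, 13): e=[0,13,0] → .  [on edge]
    (4,7)@(9, 15): e=[26,-13,0] → .  [on edge]
    (3,8)@(7, 17): e=[52,-39,0] → .  [on edge]
    (2,9)@(5, 19): e=[78,-65,0] → .  [on edge]
  covered (0 px):
    . . . . . . . . .
    . . . . . . . . .
    . . . . . . . . .
    . . . . . . . . .
    . . . . . . . . .
    . . . . . . . . .
    . . . . . . . . .
    . . . . . . . . .
    . . . . . . . . .
    . . . . . . . . .
T3:
  2·area = 20
  edge (0, 12)→(10, 14): d=(10,2) right/bottom  bias=-1
  edge (10, 14)→(10, 16): d=(0,2) right/bottom  bias=-1
  edge (10, 16)→(0, 12): d=(-10,-4) top-left  bias=+0
    (1,6)@(3, 13): e=[4,14,2] → X
    (2,6)@(5, 13): e=[0,10,10] → .  [on edge]
    (1,7)@(3, 15): e=[24,14,-18] → .
    (4,7)@(9, 15): e=[12,2,6] → X
    (5,7)@(11, 15): e=[8,-2,14] → .
    (7,7)@(15, 15): e=[0,-10,30] → .  [on edge]
    (4,8)@(9, 17): e=[32,2,-14] → .
  covered (2 px):
    . . . . . . . . .
    . . . . . . . . .
    . . . . . . . . .
    . . . . . . . . .
    . . . . . . . . .
    . . . . . . . . .
    . X . . . . . . .
    . . . . X . . . .
    . . . . . . . . .
    . . . . . . . . .
T4:
  2·area = 116
  edge (0, 2)→(18, 0): d=(18,-2) top-left  bias=+0
  edge (18, 0)→(13, 7): d=(-5,7) right/bottom  bias=-1
  edge (13, 7)→(0, 2): d=(-13,-5) top-left  bias=+0
    (4,0)@(9, 1): e=[0,58,58] → X  [on edge]
    (5,0)@(11, 1): e=[4,44,68] → X
    (6,0)@(13, 1): e=[8,30,78] → X
    (7,0)@(15, 1): e=[12,16,88] → X
    (8,0)@(17, 1): e=[16,2,98] → X
    (1,1)@(3, 3): e=[24,90,2] → X
    (2,1)@(5, 3): e=[28,76,12] → X
    (3,1)@(7, 3): e=[32,62,22] → X
    (8,1)@(17, 3): e=[52,-8,72] → .
    (1,2)@(3, 5): e=[60,80,-24] → .
    (2,2)@(5, 5): e=[64,66,-14] → .
    (3,2)@(7, 5): e=[68,52,-4] → .
    (6,3)@(13, 7): e=[116,0,0] → .  [on edge]
  covered (15 px):
    . . . . X X X X X
    . X X X X X X X .
    . . . . X X X . .
    . . . . . . . . .
    . . . . . . . . .
    . . . . . . . . .
    . . . . . . . . .
    . . . . . . . . .
    . . . . . . . . .
    . . . . . . . . .

Z-buffer (winner per pixel, '.' = empty):
  . . . . 4 4 4 0 0
  . 1 4 4 4 0 0 0 .
  . . 1 . 0 0 0 . .
  . . . 1 0 0 . . .
  . . . . 1 . . . .
  . . . 0 0 . . . .
  . 3 . 0 . . . . .
  . . . . 3 . . . .
  . . . . . . . . .
  . . . . . . . . .

Final: -1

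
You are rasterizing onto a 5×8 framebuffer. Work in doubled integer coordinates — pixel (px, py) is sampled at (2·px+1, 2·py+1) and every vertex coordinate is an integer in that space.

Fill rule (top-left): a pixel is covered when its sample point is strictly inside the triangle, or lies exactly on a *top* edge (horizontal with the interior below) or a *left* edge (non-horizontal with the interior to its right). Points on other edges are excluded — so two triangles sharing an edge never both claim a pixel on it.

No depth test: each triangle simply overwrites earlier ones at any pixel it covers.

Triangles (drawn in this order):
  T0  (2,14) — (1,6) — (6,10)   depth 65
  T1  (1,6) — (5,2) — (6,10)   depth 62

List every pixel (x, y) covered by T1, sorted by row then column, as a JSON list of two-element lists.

T0:
  2·area = 36
  edge (2, 14)→(1, 6): d=(-1,-8) top-left  bias=+0
  edge (1, 6)→(6, 10): d=(5,4) right/bottom  bias=-1
  edge (6, 10)→(2, 14): d=(-4,4) right/bottom  bias=-1
    (4,3)@(9, 7): e=[63,-27,0] → .  [on edge]
    (1,4)@(3, 9): e=[13,7,16] → X
    (2,4)@(5, 9): e=[29,-1,8] → .
    (3,4)@(7, 9): e=[45,-9,0] → .  [on edge]
    (1,5)@(3, 11): e=[11,17,8] → X
    (2,5)@(5, 11): e=[27,9,0] → .  [on edge]
    (1,6)@(3, 13): e=[9,27,0] → .  [on edge]
    (0,7)@(1, 15): e=[-9,45,0] → .  [on edge]
  covered (2 px):
    . . . . .
    . . . . .
    . . . . .
    . . . . .
    . X . . .
    . X . . .
    . . . . .
    . . . . .
T1:
  2·area = 36
  edge (1, 6)→(5, 2): d=(4,-4) top-left  bias=+0
  edge (5, 2)→(6, 10): d=(1,8) right/bottom  bias=-1
  edge (6, 10)→(1, 6): d=(-5,-4) top-left  bias=+0
    (2,1)@(5, 3): e=[4,1,31] → X
    (3,1)@(7, 3): e=[12,-15,39] → .
    (1,2)@(3, 5): e=[4,19,13] → X
    (3,2)@(7, 5): e=[20,-13,29] → .
    (1,3)@(3, 7): e=[12,21,3] → X
    (3,3)@(7, 7): e=[28,-11,19] → .
    (1,4)@(3, 9): e=[20,23,-7] → .
    (2,4)@(5, 9): e=[28,7,1] → X
    (3,4)@(7, 9): e=[36,-9,9] → .
    (2,5)@(5, 11): e=[36,9,-9] → .
  covered (6 px):
    . . . . .
    . . X . .
    . X X . .
    . X X . .
    . . X . .
    . . . . .
    . . . . .
    . . . . .

Final: [[2,1],[1,2],[2,2],[1,3],[2,3],[2,4]]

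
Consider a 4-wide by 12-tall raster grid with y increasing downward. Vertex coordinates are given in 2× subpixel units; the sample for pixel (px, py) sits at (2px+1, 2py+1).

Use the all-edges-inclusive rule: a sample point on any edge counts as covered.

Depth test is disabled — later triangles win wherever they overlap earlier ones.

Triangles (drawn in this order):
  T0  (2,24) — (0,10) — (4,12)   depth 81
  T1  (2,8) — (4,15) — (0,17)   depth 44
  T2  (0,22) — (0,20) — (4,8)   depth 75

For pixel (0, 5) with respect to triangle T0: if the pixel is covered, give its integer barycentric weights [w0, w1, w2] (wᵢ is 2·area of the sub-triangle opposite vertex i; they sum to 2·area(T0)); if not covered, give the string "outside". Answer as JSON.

T0:
  2·area = 52
  edge (2, 24)→(0, 10): d=(-2,-14) inclusive
  edge (0, 10)→(4, 12): d=(4,2) inclusive
  edge (4, 12)→(2, 24): d=(-2,12) inclusive
    (0,5)@(1, 11): e=[12,2,38] → #
    (1,5)@(3, 11): e=[40,-2,14] → ·
    (0,6)@(1, 13): e=[8,10,34] → #
    (1,6)@(3, 13): e=[36,6,10] → #
    (2,6)@(5, 13): e=[64,2,-14] → ·
    (0,7)@(1, 15): e=[4,18,30] → #
    (2,7)@(5, 15): e=[60,10,-18] → ·
    (0,8)@(1, 17): e=[0,26,26] → #  [on edge]
    (2,8)@(5, 17): e=[56,18,-22] → ·
    (0,9)@(1, 19): e=[-4,34,22] → ·
    (1,9)@(3, 19): e=[24,30,-2] → ·
  covered (7 px):
    · · · ·
    · · · ·
    · · · ·
    · · · ·
    · · · ·
    # · · ·
    # # · ·
    # # · ·
    # # · ·
    · · · ·
    · · · ·
    · · · ·
T1:
  2·area = 32
  edge (2, 8)→(4, 15): d=(2,7) inclusive
  edge (4, 15)→(0, 17): d=(-4,2) inclusive
  edge (0, 17)→(2, 8): d=(2,-9) inclusive
    (0,6)@(1, 13): e=[17,14,1] → #
    (1,6)@(3, 13): e=[3,10,19] → #
    (2,6)@(5, 13): e=[-11,6,37] → ·
    (0,7)@(1, 15): e=[21,6,5] → #
    (2,7)@(5, 15): e=[-7,-2,41] → ·
    (0,8)@(1, 17): e=[25,-2,9] → ·
    (1,8)@(3, 17): e=[11,-6,27] → ·
  covered (4 px):
    · · · ·
    · · · ·
    · · · ·
    · · · ·
    · · · ·
    · · · ·
    # # · ·
    # # · ·
    · · · ·
    · · · ·
    · · · ·
    · · · ·
T2:
  2·area = 8
  edge (0, 22)→(0, 20): d=(0,-2) inclusive
  edge (0, 20)→(4, 8): d=(4,-12) inclusive
  edge (4, 8)→(0, 22): d=(-4,14) inclusive
    (2,2)@(5, 5): e=[10,0,-2] → ·  [on edge]
    (1,5)@(3, 11): e=[6,0,2] → #  [on edge]
    (2,5)@(5, 11): e=[10,24,-26] → ·
    (1,6)@(3, 13): e=[6,8,-6] → ·
    (0,8)@(1, 17): e=[2,0,6] → #  [on edge]
    (1,8)@(3, 17): e=[6,24,-22] → ·
    (0,9)@(1, 19): e=[2,8,-2] → ·
  covered (2 px):
    · · · ·
    · · · ·
    · · · ·
    · · · ·
    · · · ·
    · # · ·
    · · · ·
    · · · ·
    # · · ·
    · · · ·
    · · · ·
    · · · ·

Answer: [2,38,12]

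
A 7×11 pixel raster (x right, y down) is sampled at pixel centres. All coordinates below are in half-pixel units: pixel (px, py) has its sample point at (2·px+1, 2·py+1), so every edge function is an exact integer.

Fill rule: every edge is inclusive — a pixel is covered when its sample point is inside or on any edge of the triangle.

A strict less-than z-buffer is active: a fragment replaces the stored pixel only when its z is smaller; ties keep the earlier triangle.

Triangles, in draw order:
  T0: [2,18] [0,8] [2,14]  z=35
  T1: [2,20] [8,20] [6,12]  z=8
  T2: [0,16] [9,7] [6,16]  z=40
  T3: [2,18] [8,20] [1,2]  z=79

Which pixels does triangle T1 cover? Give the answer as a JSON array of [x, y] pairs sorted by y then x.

T0:
  2·area = 8
  edge (2, 18)→(0, 8): d=(-2,-10) inclusive
  edge (0, 8)→(2, 14): d=(2,6) inclusive
  edge (2, 14)→(2, 18): d=(0,4) inclusive
    (0,5)@(1, 11): e=[4,0,4] → #  [on edge]
    (1,5)@(3, 11): e=[24,-12,-4] → ·
    (0,6)@(1, 13): e=[0,4,4] → #  [on edge]
    (1,6)@(3, 13): e=[20,-8,-4] → ·
    (0,7)@(1, 15): e=[-4,8,4] → ·
    (1,8)@(3, 17): e=[12,0,-4] → ·  [on edge]
  covered (2 px):
    · · · · · · ·
    · · · · · · ·
    · · · · · · ·
    · · · · · · ·
    · · · · · · ·
    # · · · · · ·
    # · · · · · ·
    · · · · · · ·
    · · · · · · ·
    · · · · · · ·
    · · · · · · ·
T1:
  2·area = 48  (B↔C swapped to make it positive)
  edge (2, 20)→(6, 12): d=(4,-8) inclusive
  edge (6, 12)→(8, 20): d=(2,8) inclusive
  edge (8, 20)→(2, 20): d=(-6,0) inclusive
    (2,7)@(5, 15): e=[4,14,30] → #
    (3,7)@(7, 15): e=[20,-2,30] → ·
    (2,8)@(5, 17): e=[12,18,18] → #
    (3,8)@(7, 17): e=[28,2,18] → #
    (4,8)@(9, 17): e=[44,-14,18] → ·
    (1,9)@(3, 19): e=[4,38,6] → #
    (4,9)@(9, 19): e=[52,-10,6] → ·
    (1,10)@(3, 21): e=[12,42,-6] → ·
    (2,10)@(5, 21): e=[28,26,-6] → ·
    (3,10)@(7, 21): e=[44,10,-6] → ·
  covered (6 px):
    · · · · · · ·
    · · · · · · ·
    · · · · · · ·
    · · · · · · ·
    · · · · · · ·
    · · · · · · ·
    · · · · · · ·
    · · # · · · ·
    · · # # · · ·
    · # # # · · ·
    · · · · · · ·
T2:
  2·area = 54
  edge (0, 16)→(9, 7): d=(9,-9) inclusive
  edge (9, 7)→(6, 16): d=(-3,9) inclusive
  edge (6, 16)→(0, 16): d=(-6,0) inclusive
    (5,0)@(11, 1): e=[-36,0,90] → ·  [on edge]
    (6,1)@(13, 3): e=[0,-24,78] → ·  [on edge]
    (5,2)@(11, 5): e=[0,-12,66] → ·  [on edge]
    (4,3)@(9, 7): e=[0,0,54] → #  [on edge]
    (5,3)@(11, 7): e=[18,-18,54] → ·
    (3,4)@(7, 9): e=[0,12,42] → #  [on edge]
    (4,4)@(9, 9): e=[18,-6,42] → ·
    (2,5)@(5, 11): e=[0,24,30] → #  [on edge]
    (4,5)@(9, 11): e=[36,-12,30] → ·
    (1,6)@(3, 13): e=[0,36,18] → #  [on edge]
    (3,6)@(7, 13): e=[36,0,18] → #  [on edge]
    (4,6)@(9, 13): e=[54,-18,18] → ·
    (0,7)@(1, 15): e=[0,48,6] → #  [on edge]
    (2,9)@(5, 19): e=[72,0,-18] → ·  [on edge]
  covered (10 px):
    · · · · · · ·
    · · · · · · ·
    · · · · · · ·
    · · · · # · ·
    · · · # · · ·
    · · # # · · ·
    · # # # · · ·
    # # # · · · ·
    · · · · · · ·
    · · · · · · ·
    · · · · · · ·
T3:
  2·area = 94  (B↔C swapped to make it positive)
  edge (2, 18)→(1, 2): d=(-1,-16) inclusive
  edge (1, 2)→(8, 20): d=(7,18) inclusive
  edge (8, 20)→(2, 18): d=(-6,-2) inclusive
    (1,4)@(3, 9): e=[25,13,56] → #
    (2,4)@(5, 9): e=[57,-23,60] → ·
    (1,5)@(3, 11): e=[23,27,44] → #
    (2,5)@(5, 11): e=[55,-9,48] → ·
    (1,6)@(3, 13): e=[21,41,32] → #
    (2,6)@(5, 13): e=[53,5,36] → #
    (3,6)@(7, 13): e=[85,-31,40] → ·
    (1,7)@(3, 15): e=[19,55,20] → #
    (3,7)@(7, 15): e=[83,-17,28] → ·
    (1,8)@(3, 17): e=[17,69,8] → #
    (3,8)@(7, 17): e=[81,-3,16] → ·
    (1,9)@(3, 19): e=[15,83,-4] → ·
    (2,9)@(5, 19): e=[47,47,0] → #  [on edge]
    (5,10)@(11, 21): e=[141,-47,0] → ·  [on edge]
  covered (10 px):
    · · · · · · ·
    · · · · · · ·
    · · · · · · ·
    · · · · · · ·
    · # · · · · ·
    · # · · · · ·
    · # # · · · ·
    · # # · · · ·
    · # # · · · ·
    · · # # · · ·
    · · · · · · ·

Result: [[2,7],[2,8],[3,8],[1,9],[2,9],[3,9]]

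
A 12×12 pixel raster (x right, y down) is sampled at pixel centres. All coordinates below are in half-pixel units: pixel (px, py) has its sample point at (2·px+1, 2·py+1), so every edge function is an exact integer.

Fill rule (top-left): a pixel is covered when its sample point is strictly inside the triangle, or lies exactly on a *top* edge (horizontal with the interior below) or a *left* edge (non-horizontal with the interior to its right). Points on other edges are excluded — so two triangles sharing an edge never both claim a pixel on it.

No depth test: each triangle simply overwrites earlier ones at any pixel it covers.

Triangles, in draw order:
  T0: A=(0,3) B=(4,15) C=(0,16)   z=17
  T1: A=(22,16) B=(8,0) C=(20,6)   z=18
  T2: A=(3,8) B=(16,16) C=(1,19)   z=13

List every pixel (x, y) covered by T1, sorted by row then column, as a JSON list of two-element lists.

T0:
  2·area = 52
  edge (0, 3)→(4, 15): d=(4,12) right/bottom  bias=-1
  edge (4, 15)→(0, 16): d=(-4,1) right/bottom  bias=-1
  edge (0, 16)→(0, 3): d=(0,-13) top-left  bias=+0
    (0,3)@(1, 7): e=[4,35,13] → █
    (1,3)@(3, 7): e=[-20,33,39] → ·
    (0,4)@(1, 9): e=[12,27,13] → █
    (1,4)@(3, 9): e=[-12,25,39] → ·
    (0,5)@(1, 11): e=[20,19,13] → █
    (1,5)@(3, 11): e=[-4,17,39] → ·
    (0,6)@(1, 13): e=[28,11,13] → █
    (1,6)@(3, 13): e=[4,9,39] → █
    (2,6)@(5, 13): e=[-20,7,65] → ·
    (0,7)@(1, 15): e=[36,3,13] → █
    (2,7)@(5, 15): e=[-12,-1,65] → ·
    (0,8)@(1, 17): e=[44,-5,13] → ·
  covered (7 px):
    · · · · · · · · · · · ·
    · · · · · · · · · · · ·
    · · · · · · · · · · · ·
    █ · · · · · · · · · · ·
    █ · · · · · · · · · · ·
    █ · · · · · · · · · · ·
    █ █ · · · · · · · · · ·
    █ █ · · · · · · · · · ·
    · · · · · · · · · · · ·
    · · · · · · · · · · · ·
    · · · · · · · · · · · ·
    · · · · · · · · · · · ·
T1:
  2·area = 108
  edge (22, 16)→(8, 0): d=(-14,-16) top-left  bias=+0
  edge (8, 0)→(20, 6): d=(12,6) right/bottom  bias=-1
  edge (20, 6)→(22, 16): d=(2,10) right/bottom  bias=-1
    (4,0)@(9, 1): e=[2,6,100] → █
    (5,0)@(11, 1): e=[34,-6,80] → ·
    (9,0)@(19, 1): e=[162,-54,0] → ·  [on edge]
    (4,1)@(9, 3): e=[-26,30,104] → ·
    (5,1)@(11, 3): e=[6,18,84] → █
    (6,1)@(13, 3): e=[38,6,64] → █
    (7,1)@(15, 3): e=[70,-6,44] → ·
    (5,2)@(11, 5): e=[-22,42,88] → ·
    (6,2)@(13, 5): e=[10,30,68] → █
    (7,2)@(15, 5): e=[42,18,48] → █
    (8,2)@(17, 5): e=[74,6,28] → █
    (9,2)@(19, 5): e=[106,-6,8] → ·
    (10,5)@(21, 11): e=[54,54,0] → ·  [on edge]
    (11,10)@(23, 21): e=[-54,162,0] → ·  [on edge]
  covered (13 px):
    · · · · █ · · · · · · ·
    · · · · · █ █ · · · · ·
    · · · · · · █ █ █ · · ·
    · · · · · · · █ █ █ · ·
    · · · · · · · · █ █ · ·
    · · · · · · · · · █ · ·
    · · · · · · · · · · █ ·
    · · · · · · · · · · · ·
    · · · · · · · · · · · ·
    · · · · · · · · · · · ·
    · · · · · · · · · · · ·
    · · · · · · · · · · · ·
T2:
  2·area = 159
  edge (3, 8)→(16, 16): d=(13,8) right/bottom  bias=-1
  edge (16, 16)→(1, 19): d=(-15,3) right/bottom  bias=-1
  edge (1, 19)→(3, 8): d=(2,-11) top-left  bias=+0
    (1,4)@(3, 9): e=[13,144,2] → █
    (2,4)@(5, 9): e=[-3,138,24] → ·
    (1,5)@(3, 11): e=[39,114,6] → █
    (2,5)@(5, 11): e=[23,108,28] → █
    (3,5)@(7, 11): e=[7,102,50] → █
    (4,5)@(9, 11): e=[-9,96,72] → ·
    (1,6)@(3, 13): e=[65,84,10] → █
    (4,6)@(9, 13): e=[17,66,76] → █
    (5,6)@(11, 13): e=[1,60,98] → █
    (6,6)@(13, 13): e=[-15,54,120] → ·
    (1,7)@(3, 15): e=[91,54,14] → █
    (6,7)@(13, 15): e=[11,24,124] → █
    (10,7)@(21, 15): e=[-53,0,212] → ·  [on edge]
    (5,8)@(11, 17): e=[53,0,106] → ·  [on edge]
    (0,9)@(1, 19): e=[159,0,0] → ·  [on edge]
  covered (19 px):
    · · · · · · · · · · · ·
    · · · · · · · · · · · ·
    · · · · · · · · · · · ·
    · · · · · · · · · · · ·
    · █ · · · · · · · · · ·
    · █ █ █ · · · · · · · ·
    · █ █ █ █ █ · · · · · ·
    · █ █ █ █ █ █ · · · · ·
    · █ █ █ █ · · · · · · ·
    · · · · · · · · · · · ·
    · · · · · · · · · · · ·
    · · · · · · · · · · · ·

Result: [[4,0],[5,1],[6,1],[6,2],[7,2],[8,2],[7,3],[8,3],[9,3],[8,4],[9,4],[9,5],[10,6]]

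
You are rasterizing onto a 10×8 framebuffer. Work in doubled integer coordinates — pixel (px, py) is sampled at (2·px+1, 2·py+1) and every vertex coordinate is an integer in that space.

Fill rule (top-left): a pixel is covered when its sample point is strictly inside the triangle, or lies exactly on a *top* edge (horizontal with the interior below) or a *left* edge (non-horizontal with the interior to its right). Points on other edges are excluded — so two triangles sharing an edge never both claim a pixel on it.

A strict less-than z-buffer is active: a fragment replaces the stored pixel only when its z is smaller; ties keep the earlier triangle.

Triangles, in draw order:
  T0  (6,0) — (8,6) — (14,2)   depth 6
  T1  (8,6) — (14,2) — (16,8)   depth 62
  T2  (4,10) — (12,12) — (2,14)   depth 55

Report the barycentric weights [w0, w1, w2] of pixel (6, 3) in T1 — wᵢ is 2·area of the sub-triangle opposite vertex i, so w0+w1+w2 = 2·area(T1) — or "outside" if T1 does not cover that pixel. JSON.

T0:
  2·area = 44  (B↔C swapped to make it positive)
  edge (6, 0)→(14, 2): d=(8,2) right/bottom  bias=-1
  edge (14, 2)→(8, 6): d=(-6,4) right/bottom  bias=-1
  edge (8, 6)→(6, 0): d=(-2,-6) top-left  bias=+0
    (3,0)@(7, 1): e=[6,34,4] → X
    (4,0)@(9, 1): e=[2,26,16] → X
    (5,0)@(11, 1): e=[-2,18,28] → .
    (3,1)@(7, 3): e=[22,22,0] → X  [on edge]
    (5,1)@(11, 3): e=[14,6,24] → X
    (6,1)@(13, 3): e=[10,-2,36] → .
    (3,2)@(7, 5): e=[38,10,-4] → .
    (4,2)@(9, 5): e=[34,2,8] → X
    (5,2)@(11, 5): e=[30,-6,20] → .
    (4,3)@(9, 7): e=[50,-10,4] → .
    (4,4)@(9, 9): e=[66,-22,0] → .  [on edge]
    (5,7)@(11, 15): e=[110,-66,0] → .  [on edge]
  covered (6 px):
    . . . X X . . . . .
    . . . X X X . . . .
    . . . . X . . . . .
    . . . . . . . . . .
    . . . . . . . . . .
    . . . . . . . . . .
    . . . . . . . . . .
    . . . . . . . . . .
T1:
  2·area = 44
  edge (8, 6)→(14, 2): d=(6,-4) top-left  bias=+0
  edge (14, 2)→(16, 8): d=(2,6) right/bottom  bias=-1
  edge (16, 8)→(8, 6): d=(-8,-2) top-left  bias=+0
    (6,1)@(13, 3): e=[2,8,34] → X
    (7,1)@(15, 3): e=[10,-4,38] → .
    (5,2)@(11, 5): e=[6,24,14] → X
    (7,2)@(15, 5): e=[22,0,22] → .  [on edge]
    (5,3)@(11, 7): e=[18,28,-2] → .
    (6,3)@(13, 7): e=[26,16,2] → X
    (7,3)@(15, 7): e=[34,4,6] → X
    (8,3)@(17, 7): e=[42,-8,10] → .
    (6,4)@(13, 9): e=[38,20,-14] → .
    (7,4)@(15, 9): e=[46,8,-10] → .
    (8,5)@(17, 11): e=[66,0,-22] → .  [on edge]
  covered (5 px):
    . . . . . . . . . .
    . . . . . . X . . .
    . . . . . X X . . .
    . . . . . . X X . .
    . . . . . . . . . .
    . . . . . . . . . .
    . . . . . . . . . .
    . . . . . . . . . .
T2:
  2·area = 36
  edge (4, 10)→(12, 12): d=(8,2) right/bottom  bias=-1
  edge (12, 12)→(2, 14): d=(-10,2) right/bottom  bias=-1
  edge (2, 14)→(4, 10): d=(2,-4) top-left  bias=+0
    (2,5)@(5, 11): e=[6,24,6] → X
    (3,5)@(7, 11): e=[2,20,14] → X
    (4,5)@(9, 11): e=[-2,16,22] → .
    (8,5)@(17, 11): e=[-18,0,54] → .  [on edge]
    (1,6)@(3, 13): e=[26,8,2] → X
    (3,6)@(7, 13): e=[18,0,18] → .  [on edge]
    (1,7)@(3, 15): e=[42,-12,6] → .
    (2,7)@(5, 15): e=[38,-16,14] → .
  covered (4 px):
    . . . . . . . . . .
    . . . . . . . . . .
    . . . . . . . . . .
    . . . . . . . . . .
    . . . . . . . . . .
    . . X X . . . . . .
    . X X . . . . . . .
    . . . . . . . . . .

Final: [16,2,26]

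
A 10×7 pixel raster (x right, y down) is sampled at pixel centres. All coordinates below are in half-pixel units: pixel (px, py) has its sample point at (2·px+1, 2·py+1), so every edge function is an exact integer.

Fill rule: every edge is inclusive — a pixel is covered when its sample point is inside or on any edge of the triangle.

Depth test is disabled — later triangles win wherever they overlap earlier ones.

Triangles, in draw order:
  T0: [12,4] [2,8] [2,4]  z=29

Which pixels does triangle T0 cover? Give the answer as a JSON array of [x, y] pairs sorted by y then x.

T0:
  2·area = 40
  edge (12, 4)→(2, 8): d=(-10,4) inclusive
  edge (2, 8)→(2, 4): d=(0,-4) inclusive
  edge (2, 4)→(12, 4): d=(10,0) inclusive
    (1,2)@(3, 5): e=[26,4,10] → X
    (2,2)@(5, 5): e=[18,12,10] → X
    (3,2)@(7, 5): e=[10,20,10] → X
    (4,2)@(9, 5): e=[2,28,10] → X
    (5,2)@(11, 5): e=[-6,36,10] → .
    (1,3)@(3, 7): e=[6,4,30] → X
    (2,3)@(5, 7): e=[-2,12,30] → .
    (3,3)@(7, 7): e=[-10,20,30] → .
    (4,3)@(9, 7): e=[-18,28,30] → .
    (1,4)@(3, 9): e=[-14,4,50] → .
  covered (5 px):
    . . . . . . . . . .
    . . . . . . . . . .
    . X X X X . . . . .
    . X . . . . . . . .
    . . . . . . . . . .
    . . . . . . . . . .
    . . . . . . . . . .

Final: [[1,2],[2,2],[3,2],[4,2],[1,3]]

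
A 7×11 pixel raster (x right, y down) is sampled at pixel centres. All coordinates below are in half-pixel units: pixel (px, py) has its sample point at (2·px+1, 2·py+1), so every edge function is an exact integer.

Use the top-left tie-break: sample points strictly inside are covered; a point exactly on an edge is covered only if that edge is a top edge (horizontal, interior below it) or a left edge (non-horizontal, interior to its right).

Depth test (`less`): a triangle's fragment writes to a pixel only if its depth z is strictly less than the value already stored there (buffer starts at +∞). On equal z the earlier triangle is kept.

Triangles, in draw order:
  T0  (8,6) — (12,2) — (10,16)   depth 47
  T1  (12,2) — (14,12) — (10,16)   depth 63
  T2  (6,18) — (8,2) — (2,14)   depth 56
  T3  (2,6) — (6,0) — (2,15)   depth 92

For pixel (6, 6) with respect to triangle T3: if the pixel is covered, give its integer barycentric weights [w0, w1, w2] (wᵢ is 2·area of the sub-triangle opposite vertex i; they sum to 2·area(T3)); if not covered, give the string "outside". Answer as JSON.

T0:
  2·area = 48
  edge (8, 6)→(12, 2): d=(4,-4) top-left  bias=+0
  edge (12, 2)→(10, 16): d=(-2,14) right/bottom  bias=-1
  edge (10, 16)→(8, 6): d=(-2,-10) top-left  bias=+0
    (3,0)@(7, 1): e=[-24,72,0] → ·  [on edge]
    (6,0)@(13, 1): e=[0,-12,60] → ·  [on edge]
    (5,1)@(11, 3): e=[0,12,36] → #  [on edge]
    (6,1)@(13, 3): e=[8,-16,56] → ·
    (4,2)@(9, 5): e=[0,36,12] → #  [on edge]
    (6,2)@(13, 5): e=[16,-20,52] → ·
    (3,3)@(7, 7): e=[0,60,-12] → ·  [on edge]
    (4,3)@(9, 7): e=[8,32,8] → #
    (6,3)@(13, 7): e=[24,-24,48] → ·
    (2,4)@(5, 9): e=[0,84,-36] → ·  [on edge]
    (4,4)@(9, 9): e=[16,28,4] → #
    (5,4)@(11, 9): e=[24,0,24] → ·  [on edge]
    (1,5)@(3, 11): e=[0,108,-60] → ·  [on edge]
    (4,5)@(9, 11): e=[24,24,0] → #  [on edge]
    (0,6)@(1, 13): e=[0,132,-84] → ·  [on edge]
    (5,10)@(11, 21): e=[72,-24,0] → ·  [on edge]
  covered (7 px):
    · · · · · · ·
    · · · · · # ·
    · · · · # # ·
    · · · · # # ·
    · · · · # · ·
    · · · · # · ·
    · · · · · · ·
    · · · · · · ·
    · · · · · · ·
    · · · · · · ·
    · · · · · · ·
T1:
  2·area = 48
  edge (12, 2)→(14, 12): d=(2,10) right/bottom  bias=-1
  edge (14, 12)→(10, 16): d=(-4,4) right/bottom  bias=-1
  edge (10, 16)→(12, 2): d=(2,-14) top-left  bias=+0
    (6,3)@(13, 7): e=[0,24,24] → ·  [on edge]
    (5,4)@(11, 9): e=[24,24,0] → #  [on edge]
    (6,4)@(13, 9): e=[4,16,28] → #
    (5,5)@(11, 11): e=[28,16,4] → #
    (5,6)@(11, 13): e=[32,8,8] → #
    (6,6)@(13, 13): e=[12,0,36] → ·  [on edge]
    (5,7)@(11, 15): e=[36,0,12] → ·  [on edge]
    (4,8)@(9, 17): e=[60,0,-12] → ·  [on edge]
    (3,9)@(7, 19): e=[84,0,-36] → ·  [on edge]
    (2,10)@(5, 21): e=[108,0,-60] → ·  [on edge]
  covered (5 px):
    · · · · · · ·
    · · · · · · ·
    · · · · · · ·
    · · · · · · ·
    · · · · · # #
    · · · · · # #
    · · · · · # ·
    · · · · · · ·
    · · · · · · ·
    · · · · · · ·
    · · · · · · ·
T2:
  2·area = 72  (B↔C swapped to make it positive)
  edge (6, 18)→(2, 14): d=(-4,-4) top-left  bias=+0
  edge (2, 14)→(8, 2): d=(6,-12) top-left  bias=+0
  edge (8, 2)→(6, 18): d=(-2,16) right/bottom  bias=-1
    (3,2)@(7, 5): e=[56,6,10] → #
    (4,2)@(9, 5): e=[64,30,-22] → ·
    (3,3)@(7, 7): e=[48,18,6] → #
    (4,3)@(9, 7): e=[56,42,-26] → ·
    (2,4)@(5, 9): e=[32,6,34] → #
    (4,4)@(9, 9): e=[48,54,-30] → ·
    (2,5)@(5, 11): e=[24,18,30] → #
    (3,5)@(7, 11): e=[32,42,-2] → ·
    (0,6)@(1, 13): e=[0,-18,90] → ·  [on edge]
    (1,6)@(3, 13): e=[8,6,58] → #
    (3,6)@(7, 13): e=[24,54,-6] → ·
    (1,7)@(3, 15): e=[0,18,54] → #  [on edge]
    (2,8)@(5, 17): e=[0,54,18] → #  [on edge]
    (3,9)@(7, 19): e=[0,90,-18] → ·  [on edge]
    (4,10)@(9, 21): e=[0,126,-54] → ·  [on edge]
  covered (10 px):
    · · · · · · ·
    · · · · · · ·
    · · · # · · ·
    · · · # · · ·
    · · # # · · ·
    · · # · · · ·
    · # # · · · ·
    · # # · · · ·
    · · # · · · ·
    · · · · · · ·
    · · · · · · ·
T3:
  2·area = 36
  edge (2, 6)→(6, 0): d=(4,-6) top-left  bias=+0
  edge (6, 0)→(2, 15): d=(-4,15) right/bottom  bias=-1
  edge (2, 15)→(2, 6): d=(0,-9) top-left  bias=+0
    (2,1)@(5, 3): e=[6,3,27] → #
    (3,1)@(7, 3): e=[18,-27,45] → ·
    (1,2)@(3, 5): e=[2,25,9] → #
    (2,2)@(5, 5): e=[14,-5,27] → ·
    (1,3)@(3, 7): e=[10,17,9] → #
    (2,3)@(5, 7): e=[22,-13,27] → ·
    (1,4)@(3, 9): e=[18,9,9] → #
    (2,4)@(5, 9): e=[30,-21,27] → ·
    (1,5)@(3, 11): e=[26,1,9] → #
    (2,5)@(5, 11): e=[38,-29,27] → ·
    (1,6)@(3, 13): e=[34,-7,9] → ·
  covered (5 px):
    · · · · · · ·
    · · # · · · ·
    · # · · · · ·
    · # · · · · ·
    · # · · · · ·
    · # · · · · ·
    · · · · · · ·
    · · · · · · ·
    · · · · · · ·
    · · · · · · ·
    · · · · · · ·

Answer: "outside"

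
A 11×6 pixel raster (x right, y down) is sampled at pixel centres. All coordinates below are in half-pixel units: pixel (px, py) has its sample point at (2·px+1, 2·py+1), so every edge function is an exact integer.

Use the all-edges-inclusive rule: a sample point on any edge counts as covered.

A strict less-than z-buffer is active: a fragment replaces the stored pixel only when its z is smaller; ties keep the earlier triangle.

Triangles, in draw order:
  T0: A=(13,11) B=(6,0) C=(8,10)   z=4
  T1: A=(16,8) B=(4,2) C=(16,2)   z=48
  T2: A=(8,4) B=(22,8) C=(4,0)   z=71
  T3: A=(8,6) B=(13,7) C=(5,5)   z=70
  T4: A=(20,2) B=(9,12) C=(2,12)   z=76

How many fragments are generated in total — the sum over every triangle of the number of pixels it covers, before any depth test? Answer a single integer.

T0:
  2·area = 48  (B↔C swapped to make it positive)
  edge (13, 11)→(8, 10): d=(-5,-1) inclusive
  edge (8, 10)→(6, 0): d=(-2,-10) inclusive
  edge (6, 0)→(13, 11): d=(7,11) inclusive
    (3,1)@(7, 3): e=[34,4,10] → X
    (4,1)@(9, 3): e=[36,24,-12] → .
    (3,2)@(7, 5): e=[24,0,24] → X  [on edge]
    (4,2)@(9, 5): e=[26,20,2] → X
    (5,2)@(11, 5): e=[28,40,-20] → .
    (3,3)@(7, 7): e=[14,-4,38] → .
    (4,3)@(9, 7): e=[16,16,16] → X
    (5,3)@(11, 7): e=[18,36,-6] → .
    (1,4)@(3, 9): e=[0,-48,96] → .  [on edge]
    (4,4)@(9, 9): e=[6,12,30] → X
    (5,4)@(11, 9): e=[8,32,8] → X
    (6,4)@(13, 9): e=[10,52,-14] → .
    (6,5)@(13, 11): e=[0,48,0] → X  [on edge]
  covered (7 px):
    . . . . . . . . . . .
    . . . X . . . . . . .
    . . . X X . . . . . .
    . . . . X . . . . . .
    . . . . X X . . . . .
    . . . . . . X . . . .
T1:
  2·area = 72
  edge (16, 8)→(4, 2): d=(-12,-6) inclusive
  edge (4, 2)→(16, 2): d=(12,0) inclusive
  edge (16, 2)→(16, 8): d=(0,6) inclusive
    (3,1)@(7, 3): e=[6,12,54] → X
    (4,1)@(9, 3): e=[18,12,42] → X
    (5,1)@(11, 3): e=[30,12,30] → X
    (6,1)@(13, 3): e=[42,12,18] → X
    (7,1)@(15, 3): e=[54,12,6] → X
    (8,1)@(17, 3): e=[66,12,-6] → .
    (3,2)@(7, 5): e=[-18,36,54] → .
    (4,2)@(9, 5): e=[-6,36,42] → .
    (5,2)@(11, 5): e=[6,36,30] → X
    (8,2)@(17, 5): e=[42,36,-6] → .
    (5,3)@(11, 7): e=[-18,60,30] → .
    (6,3)@(13, 7): e=[-6,60,18] → .
  covered (9 px):
    . . . . . . . . . . .
    . . . X X X X X . . .
    . . . . . X X X . . .
    . . . . . . . X . . .
    . . . . . . . . . . .
    . . . . . . . . . . .
T2:
  2·area = 40  (B↔C swapped to make it positive)
  edge (8, 4)→(4, 0): d=(-4,-4) inclusive
  edge (4, 0)→(22, 8): d=(18,8) inclusive
  edge (22, 8)→(8, 4): d=(-14,-4) inclusive
    (2,0)@(5, 1): e=[0,10,30] → X  [on edge]
    (3,0)@(7, 1): e=[8,-6,38] → .
    (2,1)@(5, 3): e=[-8,46,2] → .
    (3,1)@(7, 3): e=[0,30,10] → X  [on edge]
    (4,1)@(9, 3): e=[8,14,18] → X
    (5,1)@(11, 3): e=[16,-2,26] → .
    (3,2)@(7, 5): e=[-8,66,-18] → .
    (4,2)@(9, 5): e=[0,50,-10] → .  [on edge]
    (6,2)@(13, 5): e=[16,18,6] → X
    (7,2)@(15, 5): e=[24,2,14] → X
    (8,2)@(17, 5): e=[32,-14,22] → .
    (5,3)@(11, 7): e=[0,70,-30] → .  [on edge]
    (6,4)@(13, 9): e=[0,90,-50] → .  [on edge]
    (7,5)@(15, 11): e=[0,110,-70] → .  [on edge]
  covered (6 px):
    . . X . . . . . . . .
    . . . X X . . . . . .
    . . . . . . X X . . .
    . . . . . . . . . X .
    . . . . . . . . . . .
    . . . . . . . . . . .
T3:
  2·area = 2  (B↔C swapped to make it positive)
  edge (8, 6)→(5, 5): d=(-3,-1) inclusive
  edge (5, 5)→(13, 7): d=(8,2) inclusive
  edge (13, 7)→(8, 6): d=(-5,-1) inclusive
    (1,2)@(3, 5): e=[-2,4,0] → .  [on edge]
    (2,2)@(5, 5): e=[0,0,2] → X  [on edge]
    (3,2)@(7, 5): e=[2,-4,4] → .
    (2,3)@(5, 7): e=[-6,16,-8] → .
    (5,3)@(11, 7): e=[0,4,-2] → .  [on edge]
    (6,3)@(13, 7): e=[2,0,0] → X  [on edge]
    (7,3)@(15, 7): e=[4,-4,2] → .
    (6,4)@(13, 9): e=[-4,16,-10] → .
    (8,4)@(17, 9): e=[0,8,-6] → .  [on edge]
    (10,4)@(21, 9): e=[4,0,-2] → .  [on edge]
  covered (2 px):
    . . . . . . . . . . .
    . . . . . . . . . . .
    . . X . . . . . . . .
    . . . . . . X . . . .
    . . . . . . . . . . .
    . . . . . . . . . . .
T4:
  2·area = 70
  edge (20, 2)→(9, 12): d=(-11,10) inclusive
  edge (9, 12)→(2, 12): d=(-7,0) inclusive
  edge (2, 12)→(20, 2): d=(18,-10) inclusive
    (7,2)@(15, 5): e=[17,49,4] → X
    (8,2)@(17, 5): e=[-3,49,24] → .
    (5,3)@(11, 7): e=[35,35,0] → X  [on edge]
    (6,3)@(13, 7): e=[15,35,20] → X
    (7,3)@(15, 7): e=[-5,35,40] → .
    (4,4)@(9, 9): e=[33,21,16] → X
    (6,4)@(13, 9): e=[-7,21,56] → .
    (2,5)@(5, 11): e=[51,7,12] → X
    (3,5)@(7, 11): e=[31,7,32] → X
    (5,5)@(11, 11): e=[-9,7,72] → .
  covered (8 px):
    . . . . . . . . . . .
    . . . . . . . . . . .
    . . . . . . . X . . .
    . . . . . X X . . . .
    . . . . X X . . . . .
    . . X X X . . . . . .

Answer: 32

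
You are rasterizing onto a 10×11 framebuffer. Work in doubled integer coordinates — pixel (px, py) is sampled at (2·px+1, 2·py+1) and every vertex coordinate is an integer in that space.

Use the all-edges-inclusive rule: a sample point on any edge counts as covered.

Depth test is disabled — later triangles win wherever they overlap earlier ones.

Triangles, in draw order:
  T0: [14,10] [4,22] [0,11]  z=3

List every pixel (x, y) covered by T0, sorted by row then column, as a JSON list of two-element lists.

T0:
  2·area = 158
  edge (14, 10)→(4, 22): d=(-10,12) inclusive
  edge (4, 22)→(0, 11): d=(-4,-11) inclusive
  edge (0, 11)→(14, 10): d=(14,-1) inclusive
    (0,5)@(1, 11): e=[146,11,1] → #
    (1,5)@(3, 11): e=[122,33,3] → #
    (2,5)@(5, 11): e=[98,55,5] → #
    (3,5)@(7, 11): e=[74,77,7] → #
    (4,5)@(9, 11): e=[50,99,9] → #
    (5,5)@(11, 11): e=[26,121,11] → #
    (6,5)@(13, 11): e=[2,143,13] → #
    (7,5)@(15, 11): e=[-22,165,15] → ·
    (0,6)@(1, 13): e=[126,3,29] → #
    (6,6)@(13, 13): e=[-18,135,41] → ·
    (0,7)@(1, 15): e=[106,-5,57] → ·
    (1,7)@(3, 15): e=[82,17,59] → #
  covered (22 px):
    · · · · · · · · · ·
    · · · · · · · · · ·
    · · · · · · · · · ·
    · · · · · · · · · ·
    · · · · · · · · · ·
    # # # # # # # · · ·
    # # # # # # · · · ·
    · # # # # · · · · ·
    · # # # · · · · · ·
    · # # · · · · · · ·
    · · · · · · · · · ·

Result: [[0,5],[1,5],[2,5],[3,5],[4,5],[5,5],[6,5],[0,6],[1,6],[2,6],[3,6],[4,6],[5,6],[1,7],[2,7],[3,7],[4,7],[1,8],[2,8],[3,8],[1,9],[2,9]]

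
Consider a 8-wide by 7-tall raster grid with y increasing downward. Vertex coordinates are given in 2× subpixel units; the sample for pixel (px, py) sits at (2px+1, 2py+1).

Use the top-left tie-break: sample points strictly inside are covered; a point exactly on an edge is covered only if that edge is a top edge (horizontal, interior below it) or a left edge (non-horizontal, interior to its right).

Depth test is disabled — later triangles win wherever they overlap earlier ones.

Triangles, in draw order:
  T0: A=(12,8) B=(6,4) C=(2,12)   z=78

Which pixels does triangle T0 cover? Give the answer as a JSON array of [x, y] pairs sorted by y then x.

T0:
  2·area = 64  (B↔C swapped to make it positive)
  edge (12, 8)→(2, 12): d=(-10,4) right/bottom  bias=-1
  edge (2, 12)→(6, 4): d=(4,-8) top-left  bias=+0
  edge (6, 4)→(12, 8): d=(6,4) right/bottom  bias=-1
    (3,2)@(7, 5): e=[50,12,2] → █
    (4,2)@(9, 5): e=[42,28,-6] → ·
    (2,3)@(5, 7): e=[38,4,22] → █
    (4,3)@(9, 7): e=[22,36,6] → █
    (5,3)@(11, 7): e=[14,52,-2] → ·
    (2,4)@(5, 9): e=[18,12,34] → █
    (5,4)@(11, 9): e=[-6,60,10] → ·
    (1,5)@(3, 11): e=[6,4,54] → █
    (2,5)@(5, 11): e=[-2,20,46] → ·
    (3,5)@(7, 11): e=[-10,36,38] → ·
    (4,5)@(9, 11): e=[-18,52,30] → ·
    (1,6)@(3, 13): e=[-14,12,66] → ·
  covered (8 px):
    · · · · · · · ·
    · · · · · · · ·
    · · · █ · · · ·
    · · █ █ █ · · ·
    · · █ █ █ · · ·
    · █ · · · · · ·
    · · · · · · · ·

Final: [[3,2],[2,3],[3,3],[4,3],[2,4],[3,4],[4,4],[1,5]]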